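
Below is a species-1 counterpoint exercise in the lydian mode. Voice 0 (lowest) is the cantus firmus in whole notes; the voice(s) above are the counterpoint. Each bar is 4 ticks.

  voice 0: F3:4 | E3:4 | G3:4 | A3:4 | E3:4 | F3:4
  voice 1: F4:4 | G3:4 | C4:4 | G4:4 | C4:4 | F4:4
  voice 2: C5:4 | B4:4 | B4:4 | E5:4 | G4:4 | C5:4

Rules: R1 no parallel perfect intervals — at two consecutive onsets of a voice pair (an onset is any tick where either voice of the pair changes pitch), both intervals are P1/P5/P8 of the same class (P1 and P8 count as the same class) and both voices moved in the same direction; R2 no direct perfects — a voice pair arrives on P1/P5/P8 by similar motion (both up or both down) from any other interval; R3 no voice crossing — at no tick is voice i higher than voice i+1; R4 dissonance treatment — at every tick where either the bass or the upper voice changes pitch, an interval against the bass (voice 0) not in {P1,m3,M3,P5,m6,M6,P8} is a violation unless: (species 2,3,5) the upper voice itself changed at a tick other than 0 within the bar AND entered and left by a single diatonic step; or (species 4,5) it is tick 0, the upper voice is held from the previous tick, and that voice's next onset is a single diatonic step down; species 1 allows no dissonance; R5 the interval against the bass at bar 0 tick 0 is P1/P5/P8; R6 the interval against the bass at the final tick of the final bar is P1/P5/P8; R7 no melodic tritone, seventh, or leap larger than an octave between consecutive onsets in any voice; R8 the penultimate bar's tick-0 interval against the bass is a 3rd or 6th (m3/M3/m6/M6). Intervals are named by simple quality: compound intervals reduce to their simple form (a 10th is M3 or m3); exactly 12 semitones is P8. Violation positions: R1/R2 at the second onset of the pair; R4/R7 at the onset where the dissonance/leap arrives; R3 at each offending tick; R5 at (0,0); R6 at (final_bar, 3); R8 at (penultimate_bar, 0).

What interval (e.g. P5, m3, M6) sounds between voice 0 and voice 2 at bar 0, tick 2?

P5

voice 0=F3 voice 2=C5 -> P5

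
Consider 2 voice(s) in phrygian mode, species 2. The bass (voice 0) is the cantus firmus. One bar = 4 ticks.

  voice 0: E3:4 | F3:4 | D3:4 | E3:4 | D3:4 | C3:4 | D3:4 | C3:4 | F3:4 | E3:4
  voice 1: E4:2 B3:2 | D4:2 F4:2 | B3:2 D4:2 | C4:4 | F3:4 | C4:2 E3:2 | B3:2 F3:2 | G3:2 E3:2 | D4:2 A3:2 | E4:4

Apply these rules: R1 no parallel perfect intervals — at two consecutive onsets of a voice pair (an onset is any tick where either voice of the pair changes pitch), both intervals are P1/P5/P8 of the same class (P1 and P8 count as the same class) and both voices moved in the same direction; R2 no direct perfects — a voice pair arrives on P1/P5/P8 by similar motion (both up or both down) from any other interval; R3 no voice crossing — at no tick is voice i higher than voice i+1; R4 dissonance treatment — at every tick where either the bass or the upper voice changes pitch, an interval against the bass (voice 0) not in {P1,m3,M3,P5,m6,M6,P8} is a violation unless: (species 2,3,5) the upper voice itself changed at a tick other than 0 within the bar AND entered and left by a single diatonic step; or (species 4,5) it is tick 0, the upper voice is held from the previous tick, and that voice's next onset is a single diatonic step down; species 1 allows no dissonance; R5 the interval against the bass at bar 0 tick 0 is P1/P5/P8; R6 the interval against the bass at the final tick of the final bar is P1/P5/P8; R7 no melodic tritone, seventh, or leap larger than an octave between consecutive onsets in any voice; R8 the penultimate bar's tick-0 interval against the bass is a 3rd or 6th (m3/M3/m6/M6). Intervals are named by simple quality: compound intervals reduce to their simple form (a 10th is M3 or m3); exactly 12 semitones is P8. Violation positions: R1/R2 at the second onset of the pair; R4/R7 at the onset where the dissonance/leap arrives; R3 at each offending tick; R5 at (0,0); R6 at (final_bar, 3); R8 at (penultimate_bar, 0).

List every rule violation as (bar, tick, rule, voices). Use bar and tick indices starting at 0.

bar 0: v0=E3 v1=E4 downbeat P8
bar 1: v0=F3 v1=D4 downbeat M6
bar 2: v0=D3 v1=B3 downbeat M6
bar 3: v0=E3 v1=C4 downbeat m6
bar 4: v0=D3 v1=F3 downbeat m3
bar 5: v0=C3 v1=C4 downbeat P8
bar 6: v0=D3 v1=B3 downbeat M6
bar 7: v0=C3 v1=G3 downbeat P5
bar 8: v0=F3 v1=D4 downbeat M6
bar 9: v0=E3 v1=E4 downbeat P8
  -> R7 @ bar 2 tick 0 v(1,): F4->B3 leap 6st
  -> R7 @ bar 6 tick 2 v(1,): B3->F3 leap 6st
  -> R7 @ bar 8 tick 0 v(1,): E3->D4 leap 10st

(2, 0, R7, (1,))
(6, 2, R7, (1,))
(8, 0, R7, (1,))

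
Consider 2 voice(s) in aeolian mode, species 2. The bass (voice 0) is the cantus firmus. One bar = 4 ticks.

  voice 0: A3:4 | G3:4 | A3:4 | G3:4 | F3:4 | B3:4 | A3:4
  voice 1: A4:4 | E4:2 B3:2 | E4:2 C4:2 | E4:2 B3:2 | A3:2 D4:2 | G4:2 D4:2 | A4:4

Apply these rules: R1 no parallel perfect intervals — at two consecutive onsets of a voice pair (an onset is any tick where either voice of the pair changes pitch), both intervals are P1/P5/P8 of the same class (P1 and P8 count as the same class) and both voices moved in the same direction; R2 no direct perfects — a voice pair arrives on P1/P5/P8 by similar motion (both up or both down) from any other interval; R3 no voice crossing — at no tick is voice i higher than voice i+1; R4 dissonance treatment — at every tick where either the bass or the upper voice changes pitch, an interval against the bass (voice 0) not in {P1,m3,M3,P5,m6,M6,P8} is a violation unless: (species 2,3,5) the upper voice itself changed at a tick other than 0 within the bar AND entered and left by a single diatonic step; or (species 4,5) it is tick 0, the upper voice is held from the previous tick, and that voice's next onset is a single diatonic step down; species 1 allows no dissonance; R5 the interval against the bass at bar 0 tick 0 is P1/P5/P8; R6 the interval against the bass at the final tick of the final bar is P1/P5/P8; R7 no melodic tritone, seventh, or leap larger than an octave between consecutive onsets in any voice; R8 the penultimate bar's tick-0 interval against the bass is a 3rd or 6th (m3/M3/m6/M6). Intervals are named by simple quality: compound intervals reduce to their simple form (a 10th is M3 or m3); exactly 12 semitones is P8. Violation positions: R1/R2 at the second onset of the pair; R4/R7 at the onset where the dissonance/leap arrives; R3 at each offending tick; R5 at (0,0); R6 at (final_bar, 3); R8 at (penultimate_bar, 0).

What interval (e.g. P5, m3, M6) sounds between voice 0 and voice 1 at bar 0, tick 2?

P8

voice 0=A3 voice 1=A4 -> P8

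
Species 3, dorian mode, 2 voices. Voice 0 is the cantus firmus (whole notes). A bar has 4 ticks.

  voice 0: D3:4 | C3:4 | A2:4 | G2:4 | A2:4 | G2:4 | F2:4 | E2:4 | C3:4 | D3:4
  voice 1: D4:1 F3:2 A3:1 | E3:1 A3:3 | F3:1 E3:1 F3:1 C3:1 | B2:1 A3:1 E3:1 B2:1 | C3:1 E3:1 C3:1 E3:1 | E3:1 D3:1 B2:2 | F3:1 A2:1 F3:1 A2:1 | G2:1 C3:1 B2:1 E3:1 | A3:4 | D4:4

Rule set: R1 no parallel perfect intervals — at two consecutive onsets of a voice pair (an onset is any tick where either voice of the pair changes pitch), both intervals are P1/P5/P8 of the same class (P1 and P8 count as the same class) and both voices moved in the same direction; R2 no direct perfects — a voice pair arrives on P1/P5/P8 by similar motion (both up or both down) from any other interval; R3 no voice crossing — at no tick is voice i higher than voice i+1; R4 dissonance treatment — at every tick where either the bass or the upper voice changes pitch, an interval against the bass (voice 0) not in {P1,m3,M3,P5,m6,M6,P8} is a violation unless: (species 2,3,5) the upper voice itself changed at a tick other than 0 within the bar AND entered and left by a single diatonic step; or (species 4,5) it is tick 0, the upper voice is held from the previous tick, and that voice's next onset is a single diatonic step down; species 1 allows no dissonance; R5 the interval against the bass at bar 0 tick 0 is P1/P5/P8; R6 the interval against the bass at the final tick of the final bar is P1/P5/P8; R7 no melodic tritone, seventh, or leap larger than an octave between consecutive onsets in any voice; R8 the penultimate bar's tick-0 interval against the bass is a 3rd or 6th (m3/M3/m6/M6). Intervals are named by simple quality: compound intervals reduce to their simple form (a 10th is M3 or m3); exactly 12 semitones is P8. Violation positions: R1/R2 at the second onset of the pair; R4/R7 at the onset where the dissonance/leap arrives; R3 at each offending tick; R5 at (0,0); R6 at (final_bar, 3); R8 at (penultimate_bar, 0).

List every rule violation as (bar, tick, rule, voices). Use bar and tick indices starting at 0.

(3, 1, R4, (0, 1))
(3, 1, R7, (1,))
(6, 0, R7, (1,))
(9, 0, R2, (0, 1))

bar 0: v0=D3 v1=D4 downbeat P8
bar 1: v0=C3 v1=E3 downbeat M3
bar 2: v0=A2 v1=F3 downbeat m6
bar 3: v0=G2 v1=B2 downbeat M3
bar 4: v0=A2 v1=C3 downbeat m3
bar 5: v0=G2 v1=E3 downbeat M6
bar 6: v0=F2 v1=F3 downbeat P8
bar 7: v0=E2 v1=G2 downbeat m3
bar 8: v0=C3 v1=A3 downbeat M6
bar 9: v0=D3 v1=D4 downbeat P8
  -> R4 @ bar 3 tick 1 v(0, 1): G2/A3 M2 untreated
  -> R7 @ bar 3 tick 1 v(1,): B2->A3 leap 10st
  -> R7 @ bar 6 tick 0 v(1,): B2->F3 leap 6st
  -> R2 @ bar 9 tick 0 v(0, 1): C3/A3 M6 -> D3/D4 P8 similar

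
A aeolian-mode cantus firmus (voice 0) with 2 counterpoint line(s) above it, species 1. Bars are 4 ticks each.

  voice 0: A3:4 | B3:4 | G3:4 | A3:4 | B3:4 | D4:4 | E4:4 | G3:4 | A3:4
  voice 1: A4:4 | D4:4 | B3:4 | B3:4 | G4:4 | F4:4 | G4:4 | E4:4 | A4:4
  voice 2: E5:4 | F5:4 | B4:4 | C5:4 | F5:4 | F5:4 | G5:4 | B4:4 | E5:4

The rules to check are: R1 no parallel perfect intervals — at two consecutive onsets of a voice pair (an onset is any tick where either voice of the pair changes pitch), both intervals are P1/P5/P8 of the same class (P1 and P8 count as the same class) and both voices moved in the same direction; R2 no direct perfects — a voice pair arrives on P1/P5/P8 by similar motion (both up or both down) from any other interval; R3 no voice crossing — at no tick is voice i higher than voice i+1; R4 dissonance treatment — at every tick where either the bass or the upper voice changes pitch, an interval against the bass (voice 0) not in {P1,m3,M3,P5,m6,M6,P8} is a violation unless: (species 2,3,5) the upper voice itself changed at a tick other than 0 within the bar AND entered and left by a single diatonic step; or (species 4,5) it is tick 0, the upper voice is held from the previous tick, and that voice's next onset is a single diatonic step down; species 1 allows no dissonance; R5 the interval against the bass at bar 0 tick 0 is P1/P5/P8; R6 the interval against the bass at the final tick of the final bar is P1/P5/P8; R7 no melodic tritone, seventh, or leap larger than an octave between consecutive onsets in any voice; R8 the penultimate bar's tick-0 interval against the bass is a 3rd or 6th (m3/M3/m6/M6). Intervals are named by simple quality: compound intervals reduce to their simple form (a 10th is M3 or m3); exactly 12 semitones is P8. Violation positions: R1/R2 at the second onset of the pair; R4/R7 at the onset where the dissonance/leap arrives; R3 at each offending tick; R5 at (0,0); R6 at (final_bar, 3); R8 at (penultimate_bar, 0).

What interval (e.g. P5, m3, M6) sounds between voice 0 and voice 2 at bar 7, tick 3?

voice 0=G3 voice 2=B4 -> M3

M3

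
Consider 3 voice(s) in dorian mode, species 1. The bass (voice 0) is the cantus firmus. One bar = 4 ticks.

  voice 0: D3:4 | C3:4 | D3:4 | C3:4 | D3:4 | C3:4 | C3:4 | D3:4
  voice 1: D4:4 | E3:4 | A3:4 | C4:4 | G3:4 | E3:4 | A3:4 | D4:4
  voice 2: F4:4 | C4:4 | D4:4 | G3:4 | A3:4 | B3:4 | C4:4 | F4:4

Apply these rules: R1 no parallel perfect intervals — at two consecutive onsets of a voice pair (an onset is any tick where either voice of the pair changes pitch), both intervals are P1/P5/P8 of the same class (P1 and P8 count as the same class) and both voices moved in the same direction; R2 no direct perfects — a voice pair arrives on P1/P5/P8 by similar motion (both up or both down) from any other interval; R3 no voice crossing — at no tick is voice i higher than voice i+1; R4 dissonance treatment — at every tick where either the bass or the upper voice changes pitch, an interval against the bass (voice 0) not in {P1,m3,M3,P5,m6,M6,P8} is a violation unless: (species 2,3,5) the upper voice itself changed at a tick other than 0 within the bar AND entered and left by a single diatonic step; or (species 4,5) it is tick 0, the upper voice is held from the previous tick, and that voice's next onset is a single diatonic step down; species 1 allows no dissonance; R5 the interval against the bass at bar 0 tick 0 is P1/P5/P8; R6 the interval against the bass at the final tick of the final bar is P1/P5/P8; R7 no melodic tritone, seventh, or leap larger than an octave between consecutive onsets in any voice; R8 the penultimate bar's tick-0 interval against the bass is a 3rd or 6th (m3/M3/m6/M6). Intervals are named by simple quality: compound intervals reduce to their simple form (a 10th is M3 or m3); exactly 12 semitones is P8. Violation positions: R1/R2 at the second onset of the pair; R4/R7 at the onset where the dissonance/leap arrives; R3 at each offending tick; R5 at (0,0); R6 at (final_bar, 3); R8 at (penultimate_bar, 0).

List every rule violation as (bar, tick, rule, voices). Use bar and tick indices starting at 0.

(0, 0, R5, (0, 2))
(1, 0, R2, (0, 2))
(1, 0, R7, (1,))
(2, 0, R1, (0, 2))
(2, 0, R2, (0, 1))
(3, 0, R2, (0, 2))
(3, 0, R3, (1, 2))
(3, 1, R3, (1, 2))
(3, 2, R3, (1, 2))
(3, 3, R3, (1, 2))
(4, 0, R1, (0, 2))
(4, 0, R4, (0, 1))
(5, 0, R4, (0, 2))
(6, 0, R8, (0, 2))
(7, 0, R2, (0, 1))
(7, 3, R6, (0, 2))

bar 0: v0=D3 v1=D4 v2=F4 downbeat m3
bar 1: v0=C3 v1=E3 v2=C4 downbeat P8
bar 2: v0=D3 v1=A3 v2=D4 downbeat P8
bar 3: v0=C3 v1=C4 v2=G3 downbeat P5
bar 4: v0=D3 v1=G3 v2=A3 downbeat P5
bar 5: v0=C3 v1=E3 v2=B3 downbeat M7
bar 6: v0=C3 v1=A3 v2=C4 downbeat P8
bar 7: v0=D3 v1=D4 v2=F4 downbeat m3
  -> R5 @ bar 0 tick 0 v(0, 2): opens on m3
  -> R2 @ bar 1 tick 0 v(0, 2): D3/F4 m3 -> C3/C4 P8 similar
  -> R7 @ bar 1 tick 0 v(1,): D4->E3 leap 10st
  -> R1 @ bar 2 tick 0 v(0, 2): C3/C4 P8 -> D3/D4 P8 similar
  -> R2 @ bar 2 tick 0 v(0, 1): C3/E3 M3 -> D3/A3 P5 similar
  -> R2 @ bar 3 tick 0 v(0, 2): D3/D4 P8 -> C3/G3 P5 similar
  -> R3 @ bar 3 tick 0 v(1, 2): C4 above G3
  -> R3 @ bar 3 tick 1 v(1, 2): C4 above G3
  -> R3 @ bar 3 tick 2 v(1, 2): C4 above G3
  -> R3 @ bar 3 tick 3 v(1, 2): C4 above G3
  -> R1 @ bar 4 tick 0 v(0, 2): C3/G3 P5 -> D3/A3 P5 similar
  -> R4 @ bar 4 tick 0 v(0, 1): D3/G3 P4 untreated
  -> R4 @ bar 5 tick 0 v(0, 2): C3/B3 M7 untreated
  -> R8 @ bar 6 tick 0 v(0, 2): penult P8 not 3rd/6th
  -> R2 @ bar 7 tick 0 v(0, 1): C3/A3 M6 -> D3/D4 P8 similar
  -> R6 @ bar 7 tick 3 v(0, 2): closes on m3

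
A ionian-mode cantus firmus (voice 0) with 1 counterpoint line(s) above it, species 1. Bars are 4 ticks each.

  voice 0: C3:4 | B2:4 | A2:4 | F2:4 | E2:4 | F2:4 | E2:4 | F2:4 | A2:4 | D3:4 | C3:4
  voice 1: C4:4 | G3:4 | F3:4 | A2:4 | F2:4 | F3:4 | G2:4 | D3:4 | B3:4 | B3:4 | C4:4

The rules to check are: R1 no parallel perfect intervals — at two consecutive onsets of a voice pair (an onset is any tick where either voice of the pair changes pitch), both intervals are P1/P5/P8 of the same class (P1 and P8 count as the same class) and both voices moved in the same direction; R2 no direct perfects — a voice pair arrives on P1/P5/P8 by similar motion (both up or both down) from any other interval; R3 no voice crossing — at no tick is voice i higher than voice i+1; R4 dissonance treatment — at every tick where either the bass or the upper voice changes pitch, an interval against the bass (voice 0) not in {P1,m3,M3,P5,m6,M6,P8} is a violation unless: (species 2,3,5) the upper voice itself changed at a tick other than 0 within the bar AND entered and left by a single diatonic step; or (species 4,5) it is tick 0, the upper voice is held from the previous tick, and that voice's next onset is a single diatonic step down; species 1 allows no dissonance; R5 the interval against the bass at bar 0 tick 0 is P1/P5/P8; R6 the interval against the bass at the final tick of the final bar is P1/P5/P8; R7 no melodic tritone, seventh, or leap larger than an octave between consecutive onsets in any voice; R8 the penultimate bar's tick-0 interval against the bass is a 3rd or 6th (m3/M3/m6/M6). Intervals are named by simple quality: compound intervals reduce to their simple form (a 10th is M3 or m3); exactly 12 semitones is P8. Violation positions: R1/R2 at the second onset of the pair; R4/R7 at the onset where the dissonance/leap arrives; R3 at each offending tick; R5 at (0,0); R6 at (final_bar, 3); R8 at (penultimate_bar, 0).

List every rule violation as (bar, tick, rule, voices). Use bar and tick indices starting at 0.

bar 0: v0=C3 v1=C4 downbeat P8
bar 1: v0=B2 v1=G3 downbeat m6
bar 2: v0=A2 v1=F3 downbeat m6
bar 3: v0=F2 v1=A2 downbeat M3
bar 4: v0=E2 v1=F2 downbeat m2
bar 5: v0=F2 v1=F3 downbeat P8
bar 6: v0=E2 v1=G2 downbeat m3
bar 7: v0=F2 v1=D3 downbeat M6
bar 8: v0=A2 v1=B3 downbeat M2
bar 9: v0=D3 v1=B3 downbeat M6
bar 10: v0=C3 v1=C4 downbeat P8
  -> R4 @ bar 4 tick 0 v(0, 1): E2/F2 m2 untreated
  -> R2 @ bar 5 tick 0 v(0, 1): E2/F2 m2 -> F2/F3 P8 similar
  -> R7 @ bar 6 tick 0 v(1,): F3->G2 leap 10st
  -> R4 @ bar 8 tick 0 v(0, 1): A2/B3 M2 untreated

(4, 0, R4, (0, 1))
(5, 0, R2, (0, 1))
(6, 0, R7, (1,))
(8, 0, R4, (0, 1))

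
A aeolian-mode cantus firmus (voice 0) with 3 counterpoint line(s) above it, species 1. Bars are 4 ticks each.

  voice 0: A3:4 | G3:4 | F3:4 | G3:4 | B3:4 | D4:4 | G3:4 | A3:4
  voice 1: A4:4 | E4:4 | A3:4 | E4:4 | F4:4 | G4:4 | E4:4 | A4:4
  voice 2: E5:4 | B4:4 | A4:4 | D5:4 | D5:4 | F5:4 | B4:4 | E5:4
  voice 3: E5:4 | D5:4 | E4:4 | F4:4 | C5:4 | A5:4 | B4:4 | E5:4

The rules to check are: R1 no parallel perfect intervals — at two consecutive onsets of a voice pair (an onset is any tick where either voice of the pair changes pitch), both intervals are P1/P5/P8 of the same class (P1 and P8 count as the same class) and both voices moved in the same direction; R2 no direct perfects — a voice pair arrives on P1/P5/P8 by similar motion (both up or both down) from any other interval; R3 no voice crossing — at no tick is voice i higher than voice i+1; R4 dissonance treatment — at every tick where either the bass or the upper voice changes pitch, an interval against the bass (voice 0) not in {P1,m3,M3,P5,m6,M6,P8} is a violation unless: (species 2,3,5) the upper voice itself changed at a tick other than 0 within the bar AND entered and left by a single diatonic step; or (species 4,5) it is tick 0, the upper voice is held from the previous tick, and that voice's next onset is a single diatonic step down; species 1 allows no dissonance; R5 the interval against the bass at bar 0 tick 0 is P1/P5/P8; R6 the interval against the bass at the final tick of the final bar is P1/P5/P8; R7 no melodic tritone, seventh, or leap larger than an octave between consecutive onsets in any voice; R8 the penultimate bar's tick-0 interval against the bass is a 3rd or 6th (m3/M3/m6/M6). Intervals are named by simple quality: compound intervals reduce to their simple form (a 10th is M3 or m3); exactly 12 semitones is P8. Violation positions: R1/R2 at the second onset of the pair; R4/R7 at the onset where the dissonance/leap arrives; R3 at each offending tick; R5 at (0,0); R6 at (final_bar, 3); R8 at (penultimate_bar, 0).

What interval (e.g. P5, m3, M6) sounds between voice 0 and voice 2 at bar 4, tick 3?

voice 0=B3 voice 2=D5 -> m3

m3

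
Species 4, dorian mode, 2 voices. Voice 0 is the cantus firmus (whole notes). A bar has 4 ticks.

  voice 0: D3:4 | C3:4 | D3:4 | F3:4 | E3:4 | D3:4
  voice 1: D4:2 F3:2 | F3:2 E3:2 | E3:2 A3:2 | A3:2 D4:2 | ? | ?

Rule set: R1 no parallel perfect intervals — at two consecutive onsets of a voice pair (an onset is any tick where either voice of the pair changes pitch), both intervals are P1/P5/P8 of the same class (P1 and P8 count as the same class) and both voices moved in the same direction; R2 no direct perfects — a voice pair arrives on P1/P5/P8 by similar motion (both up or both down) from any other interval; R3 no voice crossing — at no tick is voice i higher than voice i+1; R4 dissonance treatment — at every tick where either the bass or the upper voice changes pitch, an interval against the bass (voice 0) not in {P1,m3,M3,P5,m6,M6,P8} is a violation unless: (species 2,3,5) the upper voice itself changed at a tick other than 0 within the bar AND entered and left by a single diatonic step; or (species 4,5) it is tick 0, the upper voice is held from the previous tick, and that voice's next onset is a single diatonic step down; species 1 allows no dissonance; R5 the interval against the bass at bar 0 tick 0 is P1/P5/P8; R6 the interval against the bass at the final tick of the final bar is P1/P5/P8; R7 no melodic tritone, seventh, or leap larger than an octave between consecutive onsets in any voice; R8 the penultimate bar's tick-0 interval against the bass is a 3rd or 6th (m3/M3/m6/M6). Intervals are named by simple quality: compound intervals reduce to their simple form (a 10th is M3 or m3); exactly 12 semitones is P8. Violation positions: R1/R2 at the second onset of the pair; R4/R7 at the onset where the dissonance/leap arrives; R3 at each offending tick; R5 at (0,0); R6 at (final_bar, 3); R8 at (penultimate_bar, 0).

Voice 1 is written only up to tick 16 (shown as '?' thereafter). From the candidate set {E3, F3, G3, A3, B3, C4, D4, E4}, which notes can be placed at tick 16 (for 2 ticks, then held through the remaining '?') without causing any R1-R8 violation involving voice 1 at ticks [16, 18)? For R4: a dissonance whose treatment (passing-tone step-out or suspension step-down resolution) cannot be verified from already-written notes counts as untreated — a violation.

{C4, G3}

E3: violates R2,R7,R8
F3: violates R4,R8
G3: legal
A3: violates R4,R8
B3: violates R2,R8
C4: legal
D4: violates R4,R8
E4: violates R8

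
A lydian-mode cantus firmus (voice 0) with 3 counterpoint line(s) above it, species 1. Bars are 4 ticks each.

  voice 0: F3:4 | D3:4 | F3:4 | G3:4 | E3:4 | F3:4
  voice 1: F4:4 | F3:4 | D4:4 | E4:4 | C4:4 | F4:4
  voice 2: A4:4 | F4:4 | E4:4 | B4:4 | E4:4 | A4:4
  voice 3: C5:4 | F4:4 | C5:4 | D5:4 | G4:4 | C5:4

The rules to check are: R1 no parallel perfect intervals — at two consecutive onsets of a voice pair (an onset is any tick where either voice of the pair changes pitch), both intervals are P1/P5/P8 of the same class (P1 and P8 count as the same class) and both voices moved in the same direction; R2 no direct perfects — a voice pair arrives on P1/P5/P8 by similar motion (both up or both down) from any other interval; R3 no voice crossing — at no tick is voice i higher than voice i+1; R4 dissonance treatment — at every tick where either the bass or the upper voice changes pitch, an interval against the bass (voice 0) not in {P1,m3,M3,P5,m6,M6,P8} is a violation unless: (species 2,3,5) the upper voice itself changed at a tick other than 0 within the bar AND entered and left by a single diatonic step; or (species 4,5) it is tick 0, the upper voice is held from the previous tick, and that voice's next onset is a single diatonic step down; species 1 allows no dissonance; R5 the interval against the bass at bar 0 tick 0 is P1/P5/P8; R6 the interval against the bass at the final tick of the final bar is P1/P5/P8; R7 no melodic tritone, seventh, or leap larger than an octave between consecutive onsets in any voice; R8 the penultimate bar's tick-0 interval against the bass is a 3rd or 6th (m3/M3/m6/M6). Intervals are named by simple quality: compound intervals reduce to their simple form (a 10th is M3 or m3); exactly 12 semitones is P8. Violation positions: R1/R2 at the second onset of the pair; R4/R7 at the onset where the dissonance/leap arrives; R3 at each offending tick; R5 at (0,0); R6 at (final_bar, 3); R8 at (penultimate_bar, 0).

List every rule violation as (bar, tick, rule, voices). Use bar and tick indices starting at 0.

bar 0: v0=F3 v1=F4 v2=A4 v3=C5 downbeat P5
bar 1: v0=D3 v1=F3 v2=F4 v3=F4 downbeat m3
bar 2: v0=F3 v1=D4 v2=E4 v3=C5 downbeat P5
bar 3: v0=G3 v1=E4 v2=B4 v3=D5 downbeat P5
bar 4: v0=E3 v1=C4 v2=E4 v3=G4 downbeat m3
bar 5: v0=F3 v1=F4 v2=A4 v3=C5 downbeat P5
  -> R5 @ bar 0 tick 0 v(0, 2): opens on M3
  -> R2 @ bar 1 tick 0 v(1, 2): F4/A4 M3 -> F3/F4 P8 similar
  -> R2 @ bar 1 tick 0 v(1, 3): F4/C5 P5 -> F3/F4 P8 similar
  -> R2 @ bar 1 tick 0 v(2, 3): A4/C5 m3 -> F4/F4 P1 similar
  -> R2 @ bar 2 tick 0 v(0, 3): D3/F4 m3 -> F3/C5 P5 similar
  -> R4 @ bar 2 tick 0 v(0, 2): F3/E4 M7 untreated
  -> R1 @ bar 3 tick 0 v(0, 3): F3/C5 P5 -> G3/D5 P5 similar
  -> R2 @ bar 3 tick 0 v(1, 2): D4/E4 M2 -> E4/B4 P5 similar
  -> R2 @ bar 4 tick 0 v(0, 2): G3/B4 M3 -> E3/E4 P8 similar
  -> R2 @ bar 4 tick 0 v(1, 3): E4/D5 m7 -> C4/G4 P5 similar
  -> R8 @ bar 4 tick 0 v(0, 2): penult P8 not 3rd/6th
  -> R1 @ bar 5 tick 0 v(1, 3): C4/G4 P5 -> F4/C5 P5 similar
  -> R2 @ bar 5 tick 0 v(0, 1): E3/C4 m6 -> F3/F4 P8 similar
  -> R2 @ bar 5 tick 0 v(0, 3): E3/G4 m3 -> F3/C5 P5 similar
  -> R6 @ bar 5 tick 3 v(0, 2): closes on M3

(0, 0, R5, (0, 2))
(1, 0, R2, (1, 2))
(1, 0, R2, (1, 3))
(1, 0, R2, (2, 3))
(2, 0, R2, (0, 3))
(2, 0, R4, (0, 2))
(3, 0, R1, (0, 3))
(3, 0, R2, (1, 2))
(4, 0, R2, (0, 2))
(4, 0, R2, (1, 3))
(4, 0, R8, (0, 2))
(5, 0, R1, (1, 3))
(5, 0, R2, (0, 1))
(5, 0, R2, (0, 3))
(5, 3, R6, (0, 2))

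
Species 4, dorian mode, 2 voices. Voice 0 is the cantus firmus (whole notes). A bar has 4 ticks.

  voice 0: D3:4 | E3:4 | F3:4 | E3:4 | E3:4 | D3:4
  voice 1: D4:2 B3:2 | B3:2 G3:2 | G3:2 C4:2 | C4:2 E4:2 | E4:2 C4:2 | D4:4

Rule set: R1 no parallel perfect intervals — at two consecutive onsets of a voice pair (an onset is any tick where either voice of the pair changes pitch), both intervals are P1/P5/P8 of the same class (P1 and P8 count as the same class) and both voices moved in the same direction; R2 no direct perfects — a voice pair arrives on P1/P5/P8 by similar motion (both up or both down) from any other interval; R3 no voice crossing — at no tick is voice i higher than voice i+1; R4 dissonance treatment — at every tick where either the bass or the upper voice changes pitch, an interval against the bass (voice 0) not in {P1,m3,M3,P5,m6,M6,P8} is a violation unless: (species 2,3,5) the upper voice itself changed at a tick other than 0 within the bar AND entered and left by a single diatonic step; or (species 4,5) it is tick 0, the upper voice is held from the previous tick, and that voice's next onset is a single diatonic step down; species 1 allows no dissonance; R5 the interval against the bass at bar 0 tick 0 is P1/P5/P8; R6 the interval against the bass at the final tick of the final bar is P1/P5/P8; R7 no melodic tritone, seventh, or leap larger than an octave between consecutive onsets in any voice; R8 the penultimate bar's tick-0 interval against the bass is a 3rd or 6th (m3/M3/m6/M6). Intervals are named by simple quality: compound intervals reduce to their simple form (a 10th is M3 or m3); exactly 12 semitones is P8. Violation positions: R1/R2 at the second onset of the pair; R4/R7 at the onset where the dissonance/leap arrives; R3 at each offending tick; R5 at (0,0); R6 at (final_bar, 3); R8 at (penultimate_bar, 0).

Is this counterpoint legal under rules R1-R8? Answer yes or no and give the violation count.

bar 0: v0=D3 v1=D4 (P8)
bar 1: v0=E3 v1=B3 (P5)
bar 2: v0=F3 v1=G3 (M2)
bar 3: v0=E3 v1=C4 (m6)
bar 4: v0=E3 v1=E4 (P8)
bar 5: v0=D3 v1=D4 (P8)
  R4 @ bar2.0: F3/G3 M2 untreated
  R8 @ bar4.0: penult P8 not 3rd/6th

No (2 violations)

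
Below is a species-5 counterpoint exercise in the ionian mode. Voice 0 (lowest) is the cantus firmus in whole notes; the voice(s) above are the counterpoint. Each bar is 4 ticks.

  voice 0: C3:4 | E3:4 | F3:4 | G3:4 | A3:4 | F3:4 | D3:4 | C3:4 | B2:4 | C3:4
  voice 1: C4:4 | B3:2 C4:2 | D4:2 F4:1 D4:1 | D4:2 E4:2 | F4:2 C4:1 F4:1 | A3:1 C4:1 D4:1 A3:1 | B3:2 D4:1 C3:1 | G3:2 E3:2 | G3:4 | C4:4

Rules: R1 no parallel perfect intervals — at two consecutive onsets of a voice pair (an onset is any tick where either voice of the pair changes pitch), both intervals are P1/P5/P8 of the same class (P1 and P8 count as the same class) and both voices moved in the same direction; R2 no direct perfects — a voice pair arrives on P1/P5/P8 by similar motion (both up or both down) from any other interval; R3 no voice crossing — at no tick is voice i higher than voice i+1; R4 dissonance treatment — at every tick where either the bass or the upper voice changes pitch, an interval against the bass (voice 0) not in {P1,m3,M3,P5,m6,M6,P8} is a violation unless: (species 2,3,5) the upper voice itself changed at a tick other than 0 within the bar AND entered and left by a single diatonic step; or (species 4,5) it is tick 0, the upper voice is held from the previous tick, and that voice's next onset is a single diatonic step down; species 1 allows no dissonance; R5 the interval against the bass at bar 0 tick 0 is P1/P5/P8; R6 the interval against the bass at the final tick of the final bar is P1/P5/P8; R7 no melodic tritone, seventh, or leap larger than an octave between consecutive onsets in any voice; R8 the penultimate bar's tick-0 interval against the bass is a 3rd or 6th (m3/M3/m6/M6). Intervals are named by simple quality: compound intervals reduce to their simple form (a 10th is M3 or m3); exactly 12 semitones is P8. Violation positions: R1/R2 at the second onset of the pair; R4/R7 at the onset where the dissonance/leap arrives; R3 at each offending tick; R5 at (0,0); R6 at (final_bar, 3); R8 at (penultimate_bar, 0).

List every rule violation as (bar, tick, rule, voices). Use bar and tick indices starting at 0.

(6, 3, R3, (0, 1))
(6, 3, R4, (0, 1))
(6, 3, R7, (1,))
(9, 0, R2, (0, 1))

bar 0: v0=C3 v1=C4 downbeat P8
bar 1: v0=E3 v1=B3 downbeat P5
bar 2: v0=F3 v1=D4 downbeat M6
bar 3: v0=G3 v1=D4 downbeat P5
bar 4: v0=A3 v1=F4 downbeat m6
bar 5: v0=F3 v1=A3 downbeat M3
bar 6: v0=D3 v1=B3 downbeat M6
bar 7: v0=C3 v1=G3 downbeat P5
bar 8: v0=B2 v1=G3 downbeat m6
bar 9: v0=C3 v1=C4 downbeat P8
  -> R3 @ bar 6 tick 3 v(0, 1): D3 above C3
  -> R4 @ bar 6 tick 3 v(0, 1): D3/C3 M2 untreated
  -> R7 @ bar 6 tick 3 v(1,): D4->C3 leap 14st
  -> R2 @ bar 9 tick 0 v(0, 1): B2/G3 m6 -> C3/C4 P8 similar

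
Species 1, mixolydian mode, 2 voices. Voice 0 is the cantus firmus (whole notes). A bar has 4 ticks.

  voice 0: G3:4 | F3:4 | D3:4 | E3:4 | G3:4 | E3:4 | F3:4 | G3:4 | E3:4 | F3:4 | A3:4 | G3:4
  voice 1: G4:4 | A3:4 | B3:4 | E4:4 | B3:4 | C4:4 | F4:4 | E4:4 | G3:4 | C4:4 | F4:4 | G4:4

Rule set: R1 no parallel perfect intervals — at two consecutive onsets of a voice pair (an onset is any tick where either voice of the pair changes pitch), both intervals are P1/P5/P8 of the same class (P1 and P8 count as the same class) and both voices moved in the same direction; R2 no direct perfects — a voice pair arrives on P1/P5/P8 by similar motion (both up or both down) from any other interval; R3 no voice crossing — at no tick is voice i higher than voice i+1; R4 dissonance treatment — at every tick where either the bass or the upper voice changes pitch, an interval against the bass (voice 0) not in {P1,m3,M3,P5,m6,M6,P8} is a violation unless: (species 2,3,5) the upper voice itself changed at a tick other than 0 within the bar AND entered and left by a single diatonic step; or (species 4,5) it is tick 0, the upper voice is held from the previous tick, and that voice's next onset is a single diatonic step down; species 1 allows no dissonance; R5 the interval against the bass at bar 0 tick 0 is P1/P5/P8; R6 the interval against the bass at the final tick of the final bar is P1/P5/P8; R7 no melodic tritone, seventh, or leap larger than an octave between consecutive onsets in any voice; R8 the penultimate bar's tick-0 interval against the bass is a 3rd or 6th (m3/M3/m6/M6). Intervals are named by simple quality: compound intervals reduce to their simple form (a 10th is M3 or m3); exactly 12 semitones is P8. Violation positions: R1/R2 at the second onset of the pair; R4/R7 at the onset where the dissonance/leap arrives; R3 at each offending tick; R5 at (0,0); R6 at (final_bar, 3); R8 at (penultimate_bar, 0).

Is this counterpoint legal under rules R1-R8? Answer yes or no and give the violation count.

bar 0: v0=G3 v1=G4 (P8)
bar 1: v0=F3 v1=A3 (M3)
bar 2: v0=D3 v1=B3 (M6)
bar 3: v0=E3 v1=E4 (P8)
bar 4: v0=G3 v1=B3 (M3)
bar 5: v0=E3 v1=C4 (m6)
bar 6: v0=F3 v1=F4 (P8)
bar 7: v0=G3 v1=E4 (M6)
bar 8: v0=E3 v1=G3 (m3)
bar 9: v0=F3 v1=C4 (P5)
bar 10: v0=A3 v1=F4 (m6)
bar 11: v0=G3 v1=G4 (P8)
  R7 @ bar1.0: G4->A3 leap 10st
  R2 @ bar3.0: D3/B3 M6 -> E3/E4 P8 similar
  R2 @ bar6.0: E3/C4 m6 -> F3/F4 P8 similar
  R2 @ bar9.0: E3/G3 m3 -> F3/C4 P5 similar

No (4 violations)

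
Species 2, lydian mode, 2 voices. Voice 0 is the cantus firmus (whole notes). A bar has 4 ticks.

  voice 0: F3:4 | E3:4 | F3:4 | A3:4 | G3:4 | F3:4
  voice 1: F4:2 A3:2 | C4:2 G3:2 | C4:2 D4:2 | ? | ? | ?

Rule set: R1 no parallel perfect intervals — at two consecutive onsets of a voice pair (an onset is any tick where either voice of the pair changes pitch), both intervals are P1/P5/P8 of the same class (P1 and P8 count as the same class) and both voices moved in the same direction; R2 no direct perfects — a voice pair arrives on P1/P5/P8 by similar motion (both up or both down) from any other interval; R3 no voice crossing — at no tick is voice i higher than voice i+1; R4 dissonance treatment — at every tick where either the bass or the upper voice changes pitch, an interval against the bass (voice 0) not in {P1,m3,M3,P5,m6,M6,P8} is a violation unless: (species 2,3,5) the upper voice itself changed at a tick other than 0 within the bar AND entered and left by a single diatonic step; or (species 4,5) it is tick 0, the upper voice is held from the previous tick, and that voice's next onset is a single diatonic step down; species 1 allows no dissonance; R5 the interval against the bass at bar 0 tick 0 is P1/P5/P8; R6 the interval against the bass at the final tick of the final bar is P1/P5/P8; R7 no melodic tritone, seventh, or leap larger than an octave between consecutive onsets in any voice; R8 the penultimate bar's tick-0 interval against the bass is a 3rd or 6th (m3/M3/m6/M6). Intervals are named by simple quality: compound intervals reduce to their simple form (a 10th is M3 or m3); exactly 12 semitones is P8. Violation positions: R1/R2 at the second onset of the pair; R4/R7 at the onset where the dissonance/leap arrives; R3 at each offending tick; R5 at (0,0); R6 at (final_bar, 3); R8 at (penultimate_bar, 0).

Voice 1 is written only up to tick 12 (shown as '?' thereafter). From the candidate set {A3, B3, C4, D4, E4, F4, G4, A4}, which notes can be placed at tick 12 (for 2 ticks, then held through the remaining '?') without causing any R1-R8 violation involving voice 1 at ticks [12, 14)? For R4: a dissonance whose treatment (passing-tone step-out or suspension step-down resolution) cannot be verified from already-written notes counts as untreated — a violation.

{A3, C4, F4}

A3: legal
B3: violates R4
C4: legal
D4: violates R4
E4: violates R2
F4: legal
G4: violates R4
A4: violates R2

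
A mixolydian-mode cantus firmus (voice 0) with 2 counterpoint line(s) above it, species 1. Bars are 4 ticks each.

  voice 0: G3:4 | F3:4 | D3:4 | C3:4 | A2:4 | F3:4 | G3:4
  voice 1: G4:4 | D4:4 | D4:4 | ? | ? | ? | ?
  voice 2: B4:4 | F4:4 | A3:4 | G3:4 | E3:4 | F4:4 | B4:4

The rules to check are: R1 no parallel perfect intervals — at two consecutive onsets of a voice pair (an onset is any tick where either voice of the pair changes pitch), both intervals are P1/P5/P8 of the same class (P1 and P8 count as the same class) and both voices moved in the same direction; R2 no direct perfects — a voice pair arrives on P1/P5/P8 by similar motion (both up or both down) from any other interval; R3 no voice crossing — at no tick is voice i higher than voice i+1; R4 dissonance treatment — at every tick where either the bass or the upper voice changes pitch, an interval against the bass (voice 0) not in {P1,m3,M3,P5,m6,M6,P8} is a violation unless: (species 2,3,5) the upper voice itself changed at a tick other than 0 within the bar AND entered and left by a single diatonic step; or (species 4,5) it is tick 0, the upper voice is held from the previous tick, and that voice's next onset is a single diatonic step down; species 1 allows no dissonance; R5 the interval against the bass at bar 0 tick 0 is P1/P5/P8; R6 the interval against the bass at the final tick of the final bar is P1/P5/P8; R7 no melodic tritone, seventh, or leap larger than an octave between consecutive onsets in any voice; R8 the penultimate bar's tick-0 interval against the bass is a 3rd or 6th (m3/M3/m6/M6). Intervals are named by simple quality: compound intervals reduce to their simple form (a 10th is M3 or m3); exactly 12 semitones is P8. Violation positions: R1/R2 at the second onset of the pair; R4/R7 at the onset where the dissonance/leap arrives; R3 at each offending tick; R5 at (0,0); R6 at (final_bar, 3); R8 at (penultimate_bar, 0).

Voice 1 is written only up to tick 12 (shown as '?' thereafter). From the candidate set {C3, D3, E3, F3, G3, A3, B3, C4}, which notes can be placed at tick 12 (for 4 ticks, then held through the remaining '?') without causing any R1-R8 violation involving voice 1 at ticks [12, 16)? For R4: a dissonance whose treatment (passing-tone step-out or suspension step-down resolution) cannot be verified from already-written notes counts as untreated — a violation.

{}

C3: violates R1,R2,R7
D3: violates R4
E3: violates R7
F3: violates R4
G3: violates R2
A3: violates R3
B3: violates R3,R4
C4: violates R1,R3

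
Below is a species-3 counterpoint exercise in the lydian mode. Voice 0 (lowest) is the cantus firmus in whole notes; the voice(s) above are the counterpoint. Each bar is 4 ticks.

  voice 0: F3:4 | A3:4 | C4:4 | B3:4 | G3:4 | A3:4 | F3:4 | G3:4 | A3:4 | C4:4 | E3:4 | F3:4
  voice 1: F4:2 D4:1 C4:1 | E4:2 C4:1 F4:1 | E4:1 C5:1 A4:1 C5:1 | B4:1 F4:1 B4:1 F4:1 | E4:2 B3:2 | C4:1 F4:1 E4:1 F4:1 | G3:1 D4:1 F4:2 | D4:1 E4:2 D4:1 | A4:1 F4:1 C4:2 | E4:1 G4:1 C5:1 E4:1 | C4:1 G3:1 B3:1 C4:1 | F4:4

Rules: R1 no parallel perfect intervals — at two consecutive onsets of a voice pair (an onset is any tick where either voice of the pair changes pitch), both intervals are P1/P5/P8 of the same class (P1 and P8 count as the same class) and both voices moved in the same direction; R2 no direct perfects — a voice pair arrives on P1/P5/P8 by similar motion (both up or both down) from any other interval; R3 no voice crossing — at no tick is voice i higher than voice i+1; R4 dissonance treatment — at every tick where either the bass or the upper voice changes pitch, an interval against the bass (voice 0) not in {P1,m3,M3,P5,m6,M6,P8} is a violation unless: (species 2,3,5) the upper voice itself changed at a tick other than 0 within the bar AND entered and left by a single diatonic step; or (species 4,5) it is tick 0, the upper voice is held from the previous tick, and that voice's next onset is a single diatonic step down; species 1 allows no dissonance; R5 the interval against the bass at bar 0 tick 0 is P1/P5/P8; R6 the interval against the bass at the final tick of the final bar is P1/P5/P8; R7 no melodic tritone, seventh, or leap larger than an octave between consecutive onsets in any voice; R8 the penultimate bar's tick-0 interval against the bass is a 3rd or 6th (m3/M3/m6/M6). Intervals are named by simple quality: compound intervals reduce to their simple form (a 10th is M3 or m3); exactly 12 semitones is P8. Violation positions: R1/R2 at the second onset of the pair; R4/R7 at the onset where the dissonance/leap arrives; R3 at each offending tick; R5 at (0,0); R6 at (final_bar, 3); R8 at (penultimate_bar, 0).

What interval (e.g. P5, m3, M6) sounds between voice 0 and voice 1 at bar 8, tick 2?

voice 0=A3 voice 1=C4 -> m3

m3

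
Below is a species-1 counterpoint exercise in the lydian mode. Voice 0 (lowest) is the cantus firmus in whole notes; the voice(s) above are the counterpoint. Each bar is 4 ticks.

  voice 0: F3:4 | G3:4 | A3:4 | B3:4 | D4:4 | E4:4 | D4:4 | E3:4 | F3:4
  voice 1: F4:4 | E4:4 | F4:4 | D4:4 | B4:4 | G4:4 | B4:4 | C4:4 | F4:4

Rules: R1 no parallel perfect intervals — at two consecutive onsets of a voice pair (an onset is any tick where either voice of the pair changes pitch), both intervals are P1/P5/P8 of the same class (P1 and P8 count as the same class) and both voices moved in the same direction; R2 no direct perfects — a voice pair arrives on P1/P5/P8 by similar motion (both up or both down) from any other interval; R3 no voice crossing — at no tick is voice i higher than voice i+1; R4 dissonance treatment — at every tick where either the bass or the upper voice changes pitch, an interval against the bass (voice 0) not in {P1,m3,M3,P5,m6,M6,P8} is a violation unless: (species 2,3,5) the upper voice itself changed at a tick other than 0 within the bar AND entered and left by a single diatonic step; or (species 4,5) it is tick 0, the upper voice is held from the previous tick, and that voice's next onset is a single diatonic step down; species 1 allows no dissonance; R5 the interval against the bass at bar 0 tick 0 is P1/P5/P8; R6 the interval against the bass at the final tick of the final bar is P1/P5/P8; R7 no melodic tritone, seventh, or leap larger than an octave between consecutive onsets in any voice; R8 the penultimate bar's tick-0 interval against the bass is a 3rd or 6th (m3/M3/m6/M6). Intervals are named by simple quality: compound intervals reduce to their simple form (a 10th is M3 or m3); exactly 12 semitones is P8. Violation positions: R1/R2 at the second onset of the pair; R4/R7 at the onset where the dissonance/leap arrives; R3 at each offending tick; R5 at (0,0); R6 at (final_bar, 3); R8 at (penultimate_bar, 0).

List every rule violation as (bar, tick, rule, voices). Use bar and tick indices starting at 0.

(7, 0, R7, (0,))
(7, 0, R7, (1,))
(8, 0, R2, (0, 1))

bar 0: v0=F3 v1=F4 downbeat P8
bar 1: v0=G3 v1=E4 downbeat M6
bar 2: v0=A3 v1=F4 downbeat m6
bar 3: v0=B3 v1=D4 downbeat m3
bar 4: v0=D4 v1=B4 downbeat M6
bar 5: v0=E4 v1=G4 downbeat m3
bar 6: v0=D4 v1=B4 downbeat M6
bar 7: v0=E3 v1=C4 downbeat m6
bar 8: v0=F3 v1=F4 downbeat P8
  -> R7 @ bar 7 tick 0 v(0,): D4->E3 leap 10st
  -> R7 @ bar 7 tick 0 v(1,): B4->C4 leap 11st
  -> R2 @ bar 8 tick 0 v(0, 1): E3/C4 m6 -> F3/F4 P8 similar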